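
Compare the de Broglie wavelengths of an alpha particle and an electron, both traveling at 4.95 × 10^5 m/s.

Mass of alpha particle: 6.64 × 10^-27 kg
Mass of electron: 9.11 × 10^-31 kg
The electron has the longer wavelength.

Using λ = h/(mv), since both particles have the same velocity, the wavelength depends only on mass.

For alpha particle: λ₁ = h/(m₁v) = 2.02 × 10^-13 m
For electron: λ₂ = h/(m₂v) = 1.47 × 10^-9 m

Since λ ∝ 1/m at constant velocity, the lighter particle has the longer wavelength.

The electron has the longer de Broglie wavelength.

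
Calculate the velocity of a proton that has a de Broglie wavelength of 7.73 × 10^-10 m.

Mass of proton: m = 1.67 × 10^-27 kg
5.13 × 10^2 m/s

From the de Broglie relation λ = h/(mv), we solve for v:

v = h/(mλ)
v = (6.626 × 10^-34 J·s) / (1.67 × 10^-27 kg × 7.73 × 10^-10 m)
v = 5.13 × 10^2 m/s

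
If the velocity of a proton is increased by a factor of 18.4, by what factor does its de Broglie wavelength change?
The wavelength decreases by a factor of 18.4.

From λ = h/(mv), the wavelength is inversely proportional to velocity:

λ ∝ 1/v

If v → 18.4v, then λ → λ/18.4

When velocity is increased by a factor of 18.4, the wavelength decreases by a factor of 18.4.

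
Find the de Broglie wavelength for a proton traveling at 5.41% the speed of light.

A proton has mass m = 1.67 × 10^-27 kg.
2.45 × 10^-14 m

Using the de Broglie relation λ = h/(mv):

v = 5.41% × c = 1.622 × 10^7 m/s

λ = h/(mv)
λ = (6.626 × 10^-34 J·s) / (1.67 × 10^-27 kg × 1.622 × 10^7 m/s)
λ = 2.45 × 10^-14 m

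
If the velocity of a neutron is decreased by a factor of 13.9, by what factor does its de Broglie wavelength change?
The wavelength increases by a factor of 13.9.

From λ = h/(mv), the wavelength is inversely proportional to velocity:

λ ∝ 1/v

If v → v/13.9, then λ → 13.9λ

When velocity is decreased by a factor of 13.9, the wavelength increases by a factor of 13.9.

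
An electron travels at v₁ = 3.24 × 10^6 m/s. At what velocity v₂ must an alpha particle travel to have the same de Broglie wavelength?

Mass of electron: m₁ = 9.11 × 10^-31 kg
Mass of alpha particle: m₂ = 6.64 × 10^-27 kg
v₂ = 4.45 × 10^2 m/s

For equal de Broglie wavelengths: λ₁ = λ₂

h/(m₁v₁) = h/(m₂v₂)
m₁v₁ = m₂v₂
v₂ = v₁ · (m₁/m₂)

v₂ = 3.24 × 10^6 m/s × (9.11 × 10^-31 kg / 6.64 × 10^-27 kg)
v₂ = 4.45 × 10^2 m/s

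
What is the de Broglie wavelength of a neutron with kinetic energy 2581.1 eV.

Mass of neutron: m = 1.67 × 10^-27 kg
5.64 × 10^-13 m

Using λ = h/√(2mKE):

First convert KE to Joules: KE = 2581.1 eV = 4.135 × 10^-16 J

λ = h/√(2mKE)
λ = (6.626 × 10^-34 J·s) / √(2 × 1.67 × 10^-27 kg × 4.135 × 10^-16 J)
λ = 5.64 × 10^-13 m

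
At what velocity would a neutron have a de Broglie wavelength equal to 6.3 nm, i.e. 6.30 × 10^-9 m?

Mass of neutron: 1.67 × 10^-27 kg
6.30 × 10^1 m/s

From λ = h/(mv), solve for v:

v = h/(mλ)
v = (6.626 × 10^-34 J·s) / (1.67 × 10^-27 kg × 6.30 × 10^-9 m)
v = 6.30 × 10^1 m/s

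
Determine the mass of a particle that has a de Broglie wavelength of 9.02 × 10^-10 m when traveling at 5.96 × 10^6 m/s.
1.23 × 10^-31 kg

From the de Broglie relation λ = h/(mv), we solve for m:

m = h/(λv)
m = (6.626 × 10^-34 J·s) / (9.02 × 10^-10 m × 5.96 × 10^6 m/s)
m = 1.23 × 10^-31 kg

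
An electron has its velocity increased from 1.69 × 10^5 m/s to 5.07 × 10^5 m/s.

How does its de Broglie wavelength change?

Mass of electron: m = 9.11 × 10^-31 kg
The wavelength decreases by a factor of 3.

Using λ = h/(mv):

Initial wavelength: λ₁ = h/(mv₁) = 4.30 × 10^-9 m
Final wavelength: λ₂ = h/(mv₂) = 1.43 × 10^-9 m

Since λ ∝ 1/v, when velocity increases by a factor of 3, the wavelength decreases by a factor of 3.

λ₂/λ₁ = v₁/v₂ = 1/3

The wavelength decreases by a factor of 3.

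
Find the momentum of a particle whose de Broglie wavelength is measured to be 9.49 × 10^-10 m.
6.98 × 10^-25 kg·m/s

From the de Broglie relation λ = h/p, we solve for p:

p = h/λ
p = (6.626 × 10^-34 J·s) / (9.49 × 10^-10 m)
p = 6.98 × 10^-25 kg·m/s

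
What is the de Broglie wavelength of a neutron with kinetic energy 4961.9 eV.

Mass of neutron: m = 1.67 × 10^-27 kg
4.07 × 10^-13 m

Using λ = h/√(2mKE):

First convert KE to Joules: KE = 4961.9 eV = 7.950 × 10^-16 J

λ = h/√(2mKE)
λ = (6.626 × 10^-34 J·s) / √(2 × 1.67 × 10^-27 kg × 7.950 × 10^-16 J)
λ = 4.07 × 10^-13 m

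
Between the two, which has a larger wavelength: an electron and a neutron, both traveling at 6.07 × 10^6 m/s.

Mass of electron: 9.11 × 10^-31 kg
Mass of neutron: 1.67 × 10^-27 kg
The electron has the longer wavelength.

Using λ = h/(mv), since both particles have the same velocity, the wavelength depends only on mass.

For electron: λ₁ = h/(m₁v) = 1.20 × 10^-10 m
For neutron: λ₂ = h/(m₂v) = 6.54 × 10^-14 m

Since λ ∝ 1/m at constant velocity, the lighter particle has the longer wavelength.

The electron has the longer de Broglie wavelength.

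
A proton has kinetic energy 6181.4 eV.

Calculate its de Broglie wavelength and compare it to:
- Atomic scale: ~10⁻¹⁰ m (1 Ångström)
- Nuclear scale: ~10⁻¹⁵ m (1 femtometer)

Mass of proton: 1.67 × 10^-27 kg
λ = 3.64 × 10^-13 m, which is between nuclear and atomic scales.

Using λ = h/√(2mKE):

KE = 6181.4 eV = 9.904 × 10^-16 J

λ = h/√(2mKE)
λ = (6.626 × 10^-34 J·s) / √(2 × 1.67 × 10^-27 kg × 9.904 × 10^-16 J)
λ = 3.64 × 10^-13 m

Comparison:
- Atomic scale (10⁻¹⁰ m): λ is 0.0036× this size
- Nuclear scale (10⁻¹⁵ m): λ is 3.6e+02× this size

The wavelength is between nuclear and atomic scales.

This wavelength is appropriate for probing atomic structure but too large for nuclear physics experiments.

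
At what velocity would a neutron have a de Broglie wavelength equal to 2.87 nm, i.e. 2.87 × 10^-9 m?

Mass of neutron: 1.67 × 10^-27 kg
1.38 × 10^2 m/s

From λ = h/(mv), solve for v:

v = h/(mλ)
v = (6.626 × 10^-34 J·s) / (1.67 × 10^-27 kg × 2.87 × 10^-9 m)
v = 1.38 × 10^2 m/s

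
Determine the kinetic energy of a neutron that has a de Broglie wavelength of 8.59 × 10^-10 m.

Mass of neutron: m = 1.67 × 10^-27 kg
1.78 × 10^-22 J (or 1.11 × 10^-3 eV)

From λ = h/√(2mKE), we solve for KE:

λ² = h²/(2mKE)
KE = h²/(2mλ²)
KE = (6.626 × 10^-34 J·s)² / (2 × 1.67 × 10^-27 kg × (8.59 × 10^-10 m)²)
KE = 1.78 × 10^-22 J
KE = 1.11 × 10^-3 eV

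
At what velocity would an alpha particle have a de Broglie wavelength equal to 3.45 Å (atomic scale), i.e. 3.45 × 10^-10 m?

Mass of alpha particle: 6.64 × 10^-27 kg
2.89 × 10^2 m/s

From λ = h/(mv), solve for v:

v = h/(mλ)
v = (6.626 × 10^-34 J·s) / (6.64 × 10^-27 kg × 3.45 × 10^-10 m)
v = 2.89 × 10^2 m/s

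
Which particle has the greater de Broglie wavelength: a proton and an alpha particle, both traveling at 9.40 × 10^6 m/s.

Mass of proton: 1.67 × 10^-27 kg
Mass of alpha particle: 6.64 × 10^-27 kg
The proton has the longer wavelength.

Using λ = h/(mv), since both particles have the same velocity, the wavelength depends only on mass.

For proton: λ₁ = h/(m₁v) = 4.22 × 10^-14 m
For alpha particle: λ₂ = h/(m₂v) = 1.06 × 10^-14 m

Since λ ∝ 1/m at constant velocity, the lighter particle has the longer wavelength.

The proton has the longer de Broglie wavelength.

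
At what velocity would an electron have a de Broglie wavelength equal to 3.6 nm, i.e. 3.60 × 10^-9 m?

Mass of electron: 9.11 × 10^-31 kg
2.02 × 10^5 m/s

From λ = h/(mv), solve for v:

v = h/(mλ)
v = (6.626 × 10^-34 J·s) / (9.11 × 10^-31 kg × 3.60 × 10^-9 m)
v = 2.02 × 10^5 m/s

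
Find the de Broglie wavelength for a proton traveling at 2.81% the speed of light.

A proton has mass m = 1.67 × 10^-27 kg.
4.71 × 10^-14 m

Using the de Broglie relation λ = h/(mv):

v = 2.81% × c = 8.424 × 10^6 m/s

λ = h/(mv)
λ = (6.626 × 10^-34 J·s) / (1.67 × 10^-27 kg × 8.424 × 10^6 m/s)
λ = 4.71 × 10^-14 m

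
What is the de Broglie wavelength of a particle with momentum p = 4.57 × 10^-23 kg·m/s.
1.45 × 10^-11 m

Using the de Broglie relation λ = h/p:

λ = h/p
λ = (6.626 × 10^-34 J·s) / (4.57 × 10^-23 kg·m/s)
λ = 1.45 × 10^-11 m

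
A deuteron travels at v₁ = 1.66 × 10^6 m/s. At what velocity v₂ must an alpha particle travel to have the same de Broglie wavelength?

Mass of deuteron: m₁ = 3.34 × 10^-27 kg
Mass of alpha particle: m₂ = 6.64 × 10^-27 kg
v₂ = 8.35 × 10^5 m/s

For equal de Broglie wavelengths: λ₁ = λ₂

h/(m₁v₁) = h/(m₂v₂)
m₁v₁ = m₂v₂
v₂ = v₁ · (m₁/m₂)

v₂ = 1.66 × 10^6 m/s × (3.34 × 10^-27 kg / 6.64 × 10^-27 kg)
v₂ = 8.35 × 10^5 m/s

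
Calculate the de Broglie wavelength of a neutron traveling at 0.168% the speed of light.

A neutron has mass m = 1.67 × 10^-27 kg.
7.88 × 10^-13 m

Using the de Broglie relation λ = h/(mv):

v = 0.168% × c = 5.037 × 10^5 m/s

λ = h/(mv)
λ = (6.626 × 10^-34 J·s) / (1.67 × 10^-27 kg × 5.037 × 10^5 m/s)
λ = 7.88 × 10^-13 m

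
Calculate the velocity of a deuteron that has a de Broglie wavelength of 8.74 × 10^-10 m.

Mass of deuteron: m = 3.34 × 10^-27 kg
2.27 × 10^2 m/s

From the de Broglie relation λ = h/(mv), we solve for v:

v = h/(mλ)
v = (6.626 × 10^-34 J·s) / (3.34 × 10^-27 kg × 8.74 × 10^-10 m)
v = 2.27 × 10^2 m/s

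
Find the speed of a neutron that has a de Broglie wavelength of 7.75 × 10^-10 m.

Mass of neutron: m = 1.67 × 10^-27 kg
5.12 × 10^2 m/s

From the de Broglie relation λ = h/(mv), we solve for v:

v = h/(mλ)
v = (6.626 × 10^-34 J·s) / (1.67 × 10^-27 kg × 7.75 × 10^-10 m)
v = 5.12 × 10^2 m/s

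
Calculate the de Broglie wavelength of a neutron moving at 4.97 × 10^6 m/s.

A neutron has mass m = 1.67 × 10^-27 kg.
7.98 × 10^-14 m

Using the de Broglie relation λ = h/(mv):

λ = h/(mv)
λ = (6.626 × 10^-34 J·s) / (1.67 × 10^-27 kg × 4.97 × 10^6 m/s)
λ = 7.98 × 10^-14 m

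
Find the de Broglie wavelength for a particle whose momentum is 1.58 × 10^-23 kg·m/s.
4.19 × 10^-11 m

Using the de Broglie relation λ = h/p:

λ = h/p
λ = (6.626 × 10^-34 J·s) / (1.58 × 10^-23 kg·m/s)
λ = 4.19 × 10^-11 m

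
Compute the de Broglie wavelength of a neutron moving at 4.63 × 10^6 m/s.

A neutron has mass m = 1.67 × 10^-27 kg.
8.57 × 10^-14 m

Using the de Broglie relation λ = h/(mv):

λ = h/(mv)
λ = (6.626 × 10^-34 J·s) / (1.67 × 10^-27 kg × 4.63 × 10^6 m/s)
λ = 8.57 × 10^-14 m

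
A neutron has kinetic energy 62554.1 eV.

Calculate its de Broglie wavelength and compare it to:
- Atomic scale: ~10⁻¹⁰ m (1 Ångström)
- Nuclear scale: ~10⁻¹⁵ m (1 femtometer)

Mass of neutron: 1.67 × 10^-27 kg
λ = 1.15 × 10^-13 m, which is between nuclear and atomic scales.

Using λ = h/√(2mKE):

KE = 62554.1 eV = 1.002 × 10^-14 J

λ = h/√(2mKE)
λ = (6.626 × 10^-34 J·s) / √(2 × 1.67 × 10^-27 kg × 1.002 × 10^-14 J)
λ = 1.15 × 10^-13 m

Comparison:
- Atomic scale (10⁻¹⁰ m): λ is 0.0011× this size
- Nuclear scale (10⁻¹⁵ m): λ is 1.1e+02× this size

The wavelength is between nuclear and atomic scales.

This wavelength is appropriate for probing atomic structure but too large for nuclear physics experiments.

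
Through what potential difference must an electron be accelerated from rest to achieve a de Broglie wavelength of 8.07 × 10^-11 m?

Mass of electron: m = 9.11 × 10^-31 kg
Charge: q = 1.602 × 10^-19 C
231 V

From λ = h/√(2mqV), we solve for V:

λ² = h²/(2mqV)
V = h²/(2mqλ²)
V = (6.626 × 10^-34 J·s)² / (2 × 9.11 × 10^-31 kg × 1.602 × 10^-19 C × (8.07 × 10^-11 m)²)
V = 231 V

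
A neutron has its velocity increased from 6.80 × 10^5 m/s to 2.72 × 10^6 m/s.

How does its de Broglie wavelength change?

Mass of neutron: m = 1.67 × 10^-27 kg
The wavelength decreases by a factor of 4.

Using λ = h/(mv):

Initial wavelength: λ₁ = h/(mv₁) = 5.83 × 10^-13 m
Final wavelength: λ₂ = h/(mv₂) = 1.46 × 10^-13 m

Since λ ∝ 1/v, when velocity increases by a factor of 4, the wavelength decreases by a factor of 4.

λ₂/λ₁ = v₁/v₂ = 1/4

The wavelength decreases by a factor of 4.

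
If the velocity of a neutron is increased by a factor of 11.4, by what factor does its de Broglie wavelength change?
The wavelength decreases by a factor of 11.4.

From λ = h/(mv), the wavelength is inversely proportional to velocity:

λ ∝ 1/v

If v → 11.4v, then λ → λ/11.4

When velocity is increased by a factor of 11.4, the wavelength decreases by a factor of 11.4.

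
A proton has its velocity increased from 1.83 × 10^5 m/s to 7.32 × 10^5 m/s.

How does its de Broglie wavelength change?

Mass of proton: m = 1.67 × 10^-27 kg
The wavelength decreases by a factor of 4.

Using λ = h/(mv):

Initial wavelength: λ₁ = h/(mv₁) = 2.17 × 10^-12 m
Final wavelength: λ₂ = h/(mv₂) = 5.42 × 10^-13 m

Since λ ∝ 1/v, when velocity increases by a factor of 4, the wavelength decreases by a factor of 4.

λ₂/λ₁ = v₁/v₂ = 1/4

The wavelength decreases by a factor of 4.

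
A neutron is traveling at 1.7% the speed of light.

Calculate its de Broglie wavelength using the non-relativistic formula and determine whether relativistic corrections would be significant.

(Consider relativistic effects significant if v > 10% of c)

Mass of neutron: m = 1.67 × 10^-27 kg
No, relativistic corrections are not needed.

Using the non-relativistic de Broglie formula λ = h/(mv):

v = 1.7% × c = 5.096 × 10^6 m/s

λ = h/(mv)
λ = (6.626 × 10^-34 J·s) / (1.67 × 10^-27 kg × 5.096 × 10^6 m/s)
λ = 7.79 × 10^-14 m

Since v = 1.7% of c < 10% of c, relativistic corrections are NOT significant and this non-relativistic result is a good approximation.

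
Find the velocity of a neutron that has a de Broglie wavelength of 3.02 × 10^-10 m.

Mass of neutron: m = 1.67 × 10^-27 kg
1.31 × 10^3 m/s

From the de Broglie relation λ = h/(mv), we solve for v:

v = h/(mλ)
v = (6.626 × 10^-34 J·s) / (1.67 × 10^-27 kg × 3.02 × 10^-10 m)
v = 1.31 × 10^3 m/s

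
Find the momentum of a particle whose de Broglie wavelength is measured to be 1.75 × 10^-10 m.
3.79 × 10^-24 kg·m/s

From the de Broglie relation λ = h/p, we solve for p:

p = h/λ
p = (6.626 × 10^-34 J·s) / (1.75 × 10^-10 m)
p = 3.79 × 10^-24 kg·m/s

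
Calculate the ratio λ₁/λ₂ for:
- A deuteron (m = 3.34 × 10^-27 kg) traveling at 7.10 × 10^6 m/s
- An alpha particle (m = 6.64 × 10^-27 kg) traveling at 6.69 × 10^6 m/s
λ₁/λ₂ = 1.87

Using λ = h/(mv):

λ₁ = h/(m₁v₁) = 2.79 × 10^-14 m
λ₂ = h/(m₂v₂) = 1.49 × 10^-14 m

Ratio λ₁/λ₂ = (m₂v₂)/(m₁v₁)
         = (6.64 × 10^-27 kg × 6.69 × 10^6 m/s) / (3.34 × 10^-27 kg × 7.10 × 10^6 m/s)
         = 1.87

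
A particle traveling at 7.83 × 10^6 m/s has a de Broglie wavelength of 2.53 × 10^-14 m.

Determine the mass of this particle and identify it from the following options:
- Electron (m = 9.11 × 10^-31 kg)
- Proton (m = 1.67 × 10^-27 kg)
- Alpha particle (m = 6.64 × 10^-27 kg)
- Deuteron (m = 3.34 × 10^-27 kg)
The particle is a deuteron.

From λ = h/(mv), solve for mass:

m = h/(λv)
m = (6.626 × 10^-34 J·s) / (2.53 × 10^-14 m × 7.83 × 10^6 m/s)
m = 3.34 × 10^-27 kg

Comparing with the listed masses, this is closest to a deuteron.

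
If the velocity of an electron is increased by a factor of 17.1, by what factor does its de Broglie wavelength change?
The wavelength decreases by a factor of 17.1.

From λ = h/(mv), the wavelength is inversely proportional to velocity:

λ ∝ 1/v

If v → 17.1v, then λ → λ/17.1

When velocity is increased by a factor of 17.1, the wavelength decreases by a factor of 17.1.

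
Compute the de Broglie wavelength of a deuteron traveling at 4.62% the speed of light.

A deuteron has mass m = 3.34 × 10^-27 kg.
1.43 × 10^-14 m

Using the de Broglie relation λ = h/(mv):

v = 4.62% × c = 1.385 × 10^7 m/s

λ = h/(mv)
λ = (6.626 × 10^-34 J·s) / (3.34 × 10^-27 kg × 1.385 × 10^7 m/s)
λ = 1.43 × 10^-14 m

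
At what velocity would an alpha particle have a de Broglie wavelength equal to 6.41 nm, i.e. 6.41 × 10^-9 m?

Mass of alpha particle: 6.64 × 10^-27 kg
1.56 × 10^1 m/s

From λ = h/(mv), solve for v:

v = h/(mλ)
v = (6.626 × 10^-34 J·s) / (6.64 × 10^-27 kg × 6.41 × 10^-9 m)
v = 1.56 × 10^1 m/s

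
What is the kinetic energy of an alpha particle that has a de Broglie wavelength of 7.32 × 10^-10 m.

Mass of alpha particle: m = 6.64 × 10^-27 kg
6.17 × 10^-23 J (or 3.85 × 10^-4 eV)

From λ = h/√(2mKE), we solve for KE:

λ² = h²/(2mKE)
KE = h²/(2mλ²)
KE = (6.626 × 10^-34 J·s)² / (2 × 6.64 × 10^-27 kg × (7.32 × 10^-10 m)²)
KE = 6.17 × 10^-23 J
KE = 3.85 × 10^-4 eV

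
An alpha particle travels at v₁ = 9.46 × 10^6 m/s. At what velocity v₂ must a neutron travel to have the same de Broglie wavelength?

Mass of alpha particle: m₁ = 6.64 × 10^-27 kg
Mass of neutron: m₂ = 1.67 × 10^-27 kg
v₂ = 3.76 × 10^7 m/s

For equal de Broglie wavelengths: λ₁ = λ₂

h/(m₁v₁) = h/(m₂v₂)
m₁v₁ = m₂v₂
v₂ = v₁ · (m₁/m₂)

v₂ = 9.46 × 10^6 m/s × (6.64 × 10^-27 kg / 1.67 × 10^-27 kg)
v₂ = 3.76 × 10^7 m/s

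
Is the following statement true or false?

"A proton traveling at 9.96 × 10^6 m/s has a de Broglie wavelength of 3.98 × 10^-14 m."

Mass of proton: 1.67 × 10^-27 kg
True

The claim is correct.

Using λ = h/(mv):
λ = (6.626 × 10^-34 J·s) / (1.67 × 10^-27 kg × 9.96 × 10^6 m/s)
λ = 3.98 × 10^-14 m

This matches the claimed value.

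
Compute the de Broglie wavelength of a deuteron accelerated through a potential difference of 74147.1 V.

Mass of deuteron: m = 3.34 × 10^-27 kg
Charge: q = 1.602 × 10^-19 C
7.44 × 10^-14 m

When a particle is accelerated through voltage V, it gains kinetic energy KE = qV.

The de Broglie wavelength is then λ = h/√(2mqV):

λ = h/√(2mqV)
λ = (6.626 × 10^-34 J·s) / √(2 × 3.34 × 10^-27 kg × 1.602 × 10^-19 C × 74147.1 V)
λ = 7.44 × 10^-14 m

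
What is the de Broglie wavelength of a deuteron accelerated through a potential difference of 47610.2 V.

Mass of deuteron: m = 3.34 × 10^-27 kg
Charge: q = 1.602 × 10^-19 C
9.28 × 10^-14 m

When a particle is accelerated through voltage V, it gains kinetic energy KE = qV.

The de Broglie wavelength is then λ = h/√(2mqV):

λ = h/√(2mqV)
λ = (6.626 × 10^-34 J·s) / √(2 × 3.34 × 10^-27 kg × 1.602 × 10^-19 C × 47610.2 V)
λ = 9.28 × 10^-14 m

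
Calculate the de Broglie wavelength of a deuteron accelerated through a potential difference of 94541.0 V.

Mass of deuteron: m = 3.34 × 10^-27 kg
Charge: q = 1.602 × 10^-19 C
6.59 × 10^-14 m

When a particle is accelerated through voltage V, it gains kinetic energy KE = qV.

The de Broglie wavelength is then λ = h/√(2mqV):

λ = h/√(2mqV)
λ = (6.626 × 10^-34 J·s) / √(2 × 3.34 × 10^-27 kg × 1.602 × 10^-19 C × 94541.0 V)
λ = 6.59 × 10^-14 m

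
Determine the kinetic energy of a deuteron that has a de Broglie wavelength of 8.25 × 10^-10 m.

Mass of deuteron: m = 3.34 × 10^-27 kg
9.66 × 10^-23 J (or 6.03 × 10^-4 eV)

From λ = h/√(2mKE), we solve for KE:

λ² = h²/(2mKE)
KE = h²/(2mλ²)
KE = (6.626 × 10^-34 J·s)² / (2 × 3.34 × 10^-27 kg × (8.25 × 10^-10 m)²)
KE = 9.66 × 10^-23 J
KE = 6.03 × 10^-4 eV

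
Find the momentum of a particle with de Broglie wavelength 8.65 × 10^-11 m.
7.66 × 10^-24 kg·m/s

From the de Broglie relation λ = h/p, we solve for p:

p = h/λ
p = (6.626 × 10^-34 J·s) / (8.65 × 10^-11 m)
p = 7.66 × 10^-24 kg·m/s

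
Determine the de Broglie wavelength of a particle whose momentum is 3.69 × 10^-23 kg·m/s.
1.80 × 10^-11 m

Using the de Broglie relation λ = h/p:

λ = h/p
λ = (6.626 × 10^-34 J·s) / (3.69 × 10^-23 kg·m/s)
λ = 1.80 × 10^-11 m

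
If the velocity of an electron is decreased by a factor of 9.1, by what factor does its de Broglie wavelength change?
The wavelength increases by a factor of 9.1.

From λ = h/(mv), the wavelength is inversely proportional to velocity:

λ ∝ 1/v

If v → v/9.1, then λ → 9.1λ

When velocity is decreased by a factor of 9.1, the wavelength increases by a factor of 9.1.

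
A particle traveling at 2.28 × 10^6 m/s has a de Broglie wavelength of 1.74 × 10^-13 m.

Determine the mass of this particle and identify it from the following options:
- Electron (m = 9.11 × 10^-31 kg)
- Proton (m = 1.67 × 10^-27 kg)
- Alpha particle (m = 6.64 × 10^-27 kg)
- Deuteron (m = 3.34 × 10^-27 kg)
The particle is a proton.

From λ = h/(mv), solve for mass:

m = h/(λv)
m = (6.626 × 10^-34 J·s) / (1.74 × 10^-13 m × 2.28 × 10^6 m/s)
m = 1.67 × 10^-27 kg

Comparing with the listed masses, this is closest to a proton.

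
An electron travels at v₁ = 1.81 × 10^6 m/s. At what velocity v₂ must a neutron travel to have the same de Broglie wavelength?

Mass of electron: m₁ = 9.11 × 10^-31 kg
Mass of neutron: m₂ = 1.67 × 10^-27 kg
v₂ = 9.87 × 10^2 m/s

For equal de Broglie wavelengths: λ₁ = λ₂

h/(m₁v₁) = h/(m₂v₂)
m₁v₁ = m₂v₂
v₂ = v₁ · (m₁/m₂)

v₂ = 1.81 × 10^6 m/s × (9.11 × 10^-31 kg / 1.67 × 10^-27 kg)
v₂ = 9.87 × 10^2 m/s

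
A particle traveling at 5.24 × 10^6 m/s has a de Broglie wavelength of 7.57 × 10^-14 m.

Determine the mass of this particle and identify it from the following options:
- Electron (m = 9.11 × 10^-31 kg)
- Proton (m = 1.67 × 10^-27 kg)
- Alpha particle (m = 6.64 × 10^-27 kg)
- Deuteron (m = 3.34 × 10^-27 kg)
The particle is a proton.

From λ = h/(mv), solve for mass:

m = h/(λv)
m = (6.626 × 10^-34 J·s) / (7.57 × 10^-14 m × 5.24 × 10^6 m/s)
m = 1.67 × 10^-27 kg

Comparing with the listed masses, this is closest to a proton.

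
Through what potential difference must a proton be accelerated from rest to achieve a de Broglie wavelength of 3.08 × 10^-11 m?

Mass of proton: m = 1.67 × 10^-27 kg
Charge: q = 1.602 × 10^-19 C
8.65 × 10^-1 V

From λ = h/√(2mqV), we solve for V:

λ² = h²/(2mqV)
V = h²/(2mqλ²)
V = (6.626 × 10^-34 J·s)² / (2 × 1.67 × 10^-27 kg × 1.602 × 10^-19 C × (3.08 × 10^-11 m)²)
V = 8.65 × 10^-1 V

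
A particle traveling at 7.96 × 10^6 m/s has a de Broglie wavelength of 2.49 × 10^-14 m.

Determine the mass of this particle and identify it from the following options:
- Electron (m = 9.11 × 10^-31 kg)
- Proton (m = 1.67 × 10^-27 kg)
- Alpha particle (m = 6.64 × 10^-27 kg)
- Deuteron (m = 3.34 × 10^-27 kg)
The particle is a deuteron.

From λ = h/(mv), solve for mass:

m = h/(λv)
m = (6.626 × 10^-34 J·s) / (2.49 × 10^-14 m × 7.96 × 10^6 m/s)
m = 3.34 × 10^-27 kg

Comparing with the listed masses, this is closest to a deuteron.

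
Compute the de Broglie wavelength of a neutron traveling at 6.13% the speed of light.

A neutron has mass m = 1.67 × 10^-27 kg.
2.16 × 10^-14 m

Using the de Broglie relation λ = h/(mv):

v = 6.13% × c = 1.838 × 10^7 m/s

λ = h/(mv)
λ = (6.626 × 10^-34 J·s) / (1.67 × 10^-27 kg × 1.838 × 10^7 m/s)
λ = 2.16 × 10^-14 m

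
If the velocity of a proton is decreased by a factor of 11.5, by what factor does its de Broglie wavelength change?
The wavelength increases by a factor of 11.5.

From λ = h/(mv), the wavelength is inversely proportional to velocity:

λ ∝ 1/v

If v → v/11.5, then λ → 11.5λ

When velocity is decreased by a factor of 11.5, the wavelength increases by a factor of 11.5.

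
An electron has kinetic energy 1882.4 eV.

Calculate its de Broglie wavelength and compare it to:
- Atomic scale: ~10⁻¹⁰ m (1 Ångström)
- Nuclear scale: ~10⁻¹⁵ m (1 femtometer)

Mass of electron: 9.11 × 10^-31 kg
λ = 2.83 × 10^-11 m, which is between nuclear and atomic scales.

Using λ = h/√(2mKE):

KE = 1882.4 eV = 3.016 × 10^-16 J

λ = h/√(2mKE)
λ = (6.626 × 10^-34 J·s) / √(2 × 9.11 × 10^-31 kg × 3.016 × 10^-16 J)
λ = 2.83 × 10^-11 m

Comparison:
- Atomic scale (10⁻¹⁰ m): λ is 0.28× this size
- Nuclear scale (10⁻¹⁵ m): λ is 2.8e+04× this size

The wavelength is between nuclear and atomic scales.

This wavelength is appropriate for probing atomic structure but too large for nuclear physics experiments.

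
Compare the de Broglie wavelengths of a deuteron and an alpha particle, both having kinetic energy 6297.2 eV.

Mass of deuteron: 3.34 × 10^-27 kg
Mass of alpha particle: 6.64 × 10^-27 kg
The deuteron has the longer wavelength.

Using λ = h/√(2mKE):

For deuteron: λ₁ = h/√(2m₁KE) = 2.55 × 10^-13 m
For alpha particle: λ₂ = h/√(2m₂KE) = 1.81 × 10^-13 m

Since λ ∝ 1/√m at constant kinetic energy, the lighter particle has the longer wavelength.

The deuteron has the longer de Broglie wavelength.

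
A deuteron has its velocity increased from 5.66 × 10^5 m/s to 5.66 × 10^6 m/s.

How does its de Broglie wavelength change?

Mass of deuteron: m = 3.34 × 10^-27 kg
The wavelength decreases by a factor of 10.

Using λ = h/(mv):

Initial wavelength: λ₁ = h/(mv₁) = 3.51 × 10^-13 m
Final wavelength: λ₂ = h/(mv₂) = 3.51 × 10^-14 m

Since λ ∝ 1/v, when velocity increases by a factor of 10, the wavelength decreases by a factor of 10.

λ₂/λ₁ = v₁/v₂ = 1/10

The wavelength decreases by a factor of 10.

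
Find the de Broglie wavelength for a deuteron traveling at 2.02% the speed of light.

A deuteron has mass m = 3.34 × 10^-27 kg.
3.28 × 10^-14 m

Using the de Broglie relation λ = h/(mv):

v = 2.02% × c = 6.056 × 10^6 m/s

λ = h/(mv)
λ = (6.626 × 10^-34 J·s) / (3.34 × 10^-27 kg × 6.056 × 10^6 m/s)
λ = 3.28 × 10^-14 m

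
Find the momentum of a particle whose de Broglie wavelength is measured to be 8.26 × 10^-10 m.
8.02 × 10^-25 kg·m/s

From the de Broglie relation λ = h/p, we solve for p:

p = h/λ
p = (6.626 × 10^-34 J·s) / (8.26 × 10^-10 m)
p = 8.02 × 10^-25 kg·m/s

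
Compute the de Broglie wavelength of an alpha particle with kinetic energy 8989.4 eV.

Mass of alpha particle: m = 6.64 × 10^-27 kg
1.52 × 10^-13 m

Using λ = h/√(2mKE):

First convert KE to Joules: KE = 8989.4 eV = 1.440 × 10^-15 J

λ = h/√(2mKE)
λ = (6.626 × 10^-34 J·s) / √(2 × 6.64 × 10^-27 kg × 1.440 × 10^-15 J)
λ = 1.52 × 10^-13 m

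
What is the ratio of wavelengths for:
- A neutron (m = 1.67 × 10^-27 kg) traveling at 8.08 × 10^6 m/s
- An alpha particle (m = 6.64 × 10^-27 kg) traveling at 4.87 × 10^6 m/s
λ₁/λ₂ = 2.40

Using λ = h/(mv):

λ₁ = h/(m₁v₁) = 4.91 × 10^-14 m
λ₂ = h/(m₂v₂) = 2.05 × 10^-14 m

Ratio λ₁/λ₂ = (m₂v₂)/(m₁v₁)
         = (6.64 × 10^-27 kg × 4.87 × 10^6 m/s) / (1.67 × 10^-27 kg × 8.08 × 10^6 m/s)
         = 2.40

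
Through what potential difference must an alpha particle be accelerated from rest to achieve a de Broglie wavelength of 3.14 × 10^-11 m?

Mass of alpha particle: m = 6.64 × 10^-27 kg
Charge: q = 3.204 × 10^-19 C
1.05 × 10^-1 V

From λ = h/√(2mqV), we solve for V:

λ² = h²/(2mqV)
V = h²/(2mqλ²)
V = (6.626 × 10^-34 J·s)² / (2 × 6.64 × 10^-27 kg × 3.204 × 10^-19 C × (3.14 × 10^-11 m)²)
V = 1.05 × 10^-1 V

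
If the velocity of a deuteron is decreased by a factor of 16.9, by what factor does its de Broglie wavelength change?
The wavelength increases by a factor of 16.9.

From λ = h/(mv), the wavelength is inversely proportional to velocity:

λ ∝ 1/v

If v → v/16.9, then λ → 16.9λ

When velocity is decreased by a factor of 16.9, the wavelength increases by a factor of 16.9.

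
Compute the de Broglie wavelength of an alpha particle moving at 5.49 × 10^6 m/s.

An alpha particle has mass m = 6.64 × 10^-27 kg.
1.82 × 10^-14 m

Using the de Broglie relation λ = h/(mv):

λ = h/(mv)
λ = (6.626 × 10^-34 J·s) / (6.64 × 10^-27 kg × 5.49 × 10^6 m/s)
λ = 1.82 × 10^-14 m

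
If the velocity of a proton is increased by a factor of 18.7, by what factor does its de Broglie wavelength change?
The wavelength decreases by a factor of 18.7.

From λ = h/(mv), the wavelength is inversely proportional to velocity:

λ ∝ 1/v

If v → 18.7v, then λ → λ/18.7

When velocity is increased by a factor of 18.7, the wavelength decreases by a factor of 18.7.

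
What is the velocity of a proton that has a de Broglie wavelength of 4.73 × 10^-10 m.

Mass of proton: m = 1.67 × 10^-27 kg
8.39 × 10^2 m/s

From the de Broglie relation λ = h/(mv), we solve for v:

v = h/(mλ)
v = (6.626 × 10^-34 J·s) / (1.67 × 10^-27 kg × 4.73 × 10^-10 m)
v = 8.39 × 10^2 m/s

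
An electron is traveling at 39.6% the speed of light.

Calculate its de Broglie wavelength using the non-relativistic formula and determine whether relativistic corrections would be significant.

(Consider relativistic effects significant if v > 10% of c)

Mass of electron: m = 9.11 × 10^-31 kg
Yes, relativistic corrections are needed.

Using the non-relativistic de Broglie formula λ = h/(mv):

v = 39.6% × c = 1.187 × 10^8 m/s

λ = h/(mv)
λ = (6.626 × 10^-34 J·s) / (9.11 × 10^-31 kg × 1.187 × 10^8 m/s)
λ = 6.13 × 10^-12 m

Since v = 39.6% of c > 10% of c, relativistic corrections ARE significant and the actual wavelength would differ from this non-relativistic estimate.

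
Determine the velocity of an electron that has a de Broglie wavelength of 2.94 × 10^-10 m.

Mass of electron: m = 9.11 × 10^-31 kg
2.47 × 10^6 m/s

From the de Broglie relation λ = h/(mv), we solve for v:

v = h/(mλ)
v = (6.626 × 10^-34 J·s) / (9.11 × 10^-31 kg × 2.94 × 10^-10 m)
v = 2.47 × 10^6 m/s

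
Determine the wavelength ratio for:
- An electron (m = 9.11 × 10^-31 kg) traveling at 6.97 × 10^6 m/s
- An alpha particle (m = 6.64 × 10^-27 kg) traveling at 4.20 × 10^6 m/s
λ₁/λ₂ = 4.39 × 10^3

Using λ = h/(mv):

λ₁ = h/(m₁v₁) = 1.04 × 10^-10 m
λ₂ = h/(m₂v₂) = 2.38 × 10^-14 m

Ratio λ₁/λ₂ = (m₂v₂)/(m₁v₁)
         = (6.64 × 10^-27 kg × 4.20 × 10^6 m/s) / (9.11 × 10^-31 kg × 6.97 × 10^6 m/s)
         = 4.39 × 10^3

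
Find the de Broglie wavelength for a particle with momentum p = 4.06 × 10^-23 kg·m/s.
1.63 × 10^-11 m

Using the de Broglie relation λ = h/p:

λ = h/p
λ = (6.626 × 10^-34 J·s) / (4.06 × 10^-23 kg·m/s)
λ = 1.63 × 10^-11 m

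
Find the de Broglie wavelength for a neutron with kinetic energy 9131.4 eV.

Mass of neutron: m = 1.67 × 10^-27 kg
3.00 × 10^-13 m

Using λ = h/√(2mKE):

First convert KE to Joules: KE = 9131.4 eV = 1.463 × 10^-15 J

λ = h/√(2mKE)
λ = (6.626 × 10^-34 J·s) / √(2 × 1.67 × 10^-27 kg × 1.463 × 10^-15 J)
λ = 3.00 × 10^-13 m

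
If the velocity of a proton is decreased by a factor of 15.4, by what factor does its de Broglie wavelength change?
The wavelength increases by a factor of 15.4.

From λ = h/(mv), the wavelength is inversely proportional to velocity:

λ ∝ 1/v

If v → v/15.4, then λ → 15.4λ

When velocity is decreased by a factor of 15.4, the wavelength increases by a factor of 15.4.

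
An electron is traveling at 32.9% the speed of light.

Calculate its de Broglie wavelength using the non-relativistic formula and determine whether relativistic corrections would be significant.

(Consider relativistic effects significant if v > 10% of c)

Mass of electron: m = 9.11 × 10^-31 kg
Yes, relativistic corrections are needed.

Using the non-relativistic de Broglie formula λ = h/(mv):

v = 32.9% × c = 9.863 × 10^7 m/s

λ = h/(mv)
λ = (6.626 × 10^-34 J·s) / (9.11 × 10^-31 kg × 9.863 × 10^7 m/s)
λ = 7.37 × 10^-12 m

Since v = 32.9% of c > 10% of c, relativistic corrections ARE significant and the actual wavelength would differ from this non-relativistic estimate.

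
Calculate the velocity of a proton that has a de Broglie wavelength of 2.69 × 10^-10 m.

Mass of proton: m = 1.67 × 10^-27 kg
1.47 × 10^3 m/s

From the de Broglie relation λ = h/(mv), we solve for v:

v = h/(mλ)
v = (6.626 × 10^-34 J·s) / (1.67 × 10^-27 kg × 2.69 × 10^-10 m)
v = 1.47 × 10^3 m/s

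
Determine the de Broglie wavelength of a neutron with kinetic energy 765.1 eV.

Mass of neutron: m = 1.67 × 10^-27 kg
1.04 × 10^-12 m

Using λ = h/√(2mKE):

First convert KE to Joules: KE = 765.1 eV = 1.226 × 10^-16 J

λ = h/√(2mKE)
λ = (6.626 × 10^-34 J·s) / √(2 × 1.67 × 10^-27 kg × 1.226 × 10^-16 J)
λ = 1.04 × 10^-12 m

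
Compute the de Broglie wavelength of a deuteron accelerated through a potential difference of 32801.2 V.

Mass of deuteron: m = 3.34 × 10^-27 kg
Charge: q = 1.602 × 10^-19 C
1.12 × 10^-13 m

When a particle is accelerated through voltage V, it gains kinetic energy KE = qV.

The de Broglie wavelength is then λ = h/√(2mqV):

λ = h/√(2mqV)
λ = (6.626 × 10^-34 J·s) / √(2 × 3.34 × 10^-27 kg × 1.602 × 10^-19 C × 32801.2 V)
λ = 1.12 × 10^-13 m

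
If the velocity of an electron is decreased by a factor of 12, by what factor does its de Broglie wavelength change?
The wavelength increases by a factor of 12.

From λ = h/(mv), the wavelength is inversely proportional to velocity:

λ ∝ 1/v

If v → v/12, then λ → 12λ

When velocity is decreased by a factor of 12, the wavelength increases by a factor of 12.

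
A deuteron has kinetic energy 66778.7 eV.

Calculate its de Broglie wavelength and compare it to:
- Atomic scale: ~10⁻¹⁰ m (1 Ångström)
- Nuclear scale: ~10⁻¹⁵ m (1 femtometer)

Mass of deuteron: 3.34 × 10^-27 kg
λ = 7.84 × 10^-14 m, which is between nuclear and atomic scales.

Using λ = h/√(2mKE):

KE = 66778.7 eV = 1.070 × 10^-14 J

λ = h/√(2mKE)
λ = (6.626 × 10^-34 J·s) / √(2 × 3.34 × 10^-27 kg × 1.070 × 10^-14 J)
λ = 7.84 × 10^-14 m

Comparison:
- Atomic scale (10⁻¹⁰ m): λ is 0.00078× this size
- Nuclear scale (10⁻¹⁵ m): λ is 78× this size

The wavelength is between nuclear and atomic scales.

This wavelength is appropriate for probing atomic structure but too large for nuclear physics experiments.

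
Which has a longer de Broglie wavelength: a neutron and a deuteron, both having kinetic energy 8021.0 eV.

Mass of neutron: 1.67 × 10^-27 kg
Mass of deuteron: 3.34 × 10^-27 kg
The neutron has the longer wavelength.

Using λ = h/√(2mKE):

For neutron: λ₁ = h/√(2m₁KE) = 3.20 × 10^-13 m
For deuteron: λ₂ = h/√(2m₂KE) = 2.26 × 10^-13 m

Since λ ∝ 1/√m at constant kinetic energy, the lighter particle has the longer wavelength.

The neutron has the longer de Broglie wavelength.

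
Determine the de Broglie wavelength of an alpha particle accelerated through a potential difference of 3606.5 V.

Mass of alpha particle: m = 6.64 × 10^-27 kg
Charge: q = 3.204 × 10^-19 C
1.69 × 10^-13 m

When a particle is accelerated through voltage V, it gains kinetic energy KE = qV.

The de Broglie wavelength is then λ = h/√(2mqV):

λ = h/√(2mqV)
λ = (6.626 × 10^-34 J·s) / √(2 × 6.64 × 10^-27 kg × 3.204 × 10^-19 C × 3606.5 V)
λ = 1.69 × 10^-13 m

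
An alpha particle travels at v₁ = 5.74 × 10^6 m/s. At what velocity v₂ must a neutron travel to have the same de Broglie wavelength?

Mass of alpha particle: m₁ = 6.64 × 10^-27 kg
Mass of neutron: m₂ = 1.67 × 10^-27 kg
v₂ = 2.28 × 10^7 m/s

For equal de Broglie wavelengths: λ₁ = λ₂

h/(m₁v₁) = h/(m₂v₂)
m₁v₁ = m₂v₂
v₂ = v₁ · (m₁/m₂)

v₂ = 5.74 × 10^6 m/s × (6.64 × 10^-27 kg / 1.67 × 10^-27 kg)
v₂ = 2.28 × 10^7 m/s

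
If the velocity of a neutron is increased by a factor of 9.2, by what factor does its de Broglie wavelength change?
The wavelength decreases by a factor of 9.2.

From λ = h/(mv), the wavelength is inversely proportional to velocity:

λ ∝ 1/v

If v → 9.2v, then λ → λ/9.2

When velocity is increased by a factor of 9.2, the wavelength decreases by a factor of 9.2.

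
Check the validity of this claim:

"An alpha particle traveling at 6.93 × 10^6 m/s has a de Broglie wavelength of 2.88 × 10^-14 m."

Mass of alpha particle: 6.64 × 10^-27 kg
False

The claim is incorrect.

Using λ = h/(mv):
λ = (6.626 × 10^-34 J·s) / (6.64 × 10^-27 kg × 6.93 × 10^6 m/s)
λ = 1.44 × 10^-14 m

The actual wavelength differs from the claimed 2.88 × 10^-14 m.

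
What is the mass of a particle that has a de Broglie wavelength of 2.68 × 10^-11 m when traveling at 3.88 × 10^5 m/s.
6.37 × 10^-29 kg

From the de Broglie relation λ = h/(mv), we solve for m:

m = h/(λv)
m = (6.626 × 10^-34 J·s) / (2.68 × 10^-11 m × 3.88 × 10^5 m/s)
m = 6.37 × 10^-29 kg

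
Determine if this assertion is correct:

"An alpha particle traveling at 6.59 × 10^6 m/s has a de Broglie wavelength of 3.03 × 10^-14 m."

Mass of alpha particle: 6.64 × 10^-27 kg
False

The claim is incorrect.

Using λ = h/(mv):
λ = (6.626 × 10^-34 J·s) / (6.64 × 10^-27 kg × 6.59 × 10^6 m/s)
λ = 1.51 × 10^-14 m

The actual wavelength differs from the claimed 3.03 × 10^-14 m.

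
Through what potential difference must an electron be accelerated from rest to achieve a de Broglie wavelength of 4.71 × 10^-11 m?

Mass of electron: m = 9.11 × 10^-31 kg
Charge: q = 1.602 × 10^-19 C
678 V

From λ = h/√(2mqV), we solve for V:

λ² = h²/(2mqV)
V = h²/(2mqλ²)
V = (6.626 × 10^-34 J·s)² / (2 × 9.11 × 10^-31 kg × 1.602 × 10^-19 C × (4.71 × 10^-11 m)²)
V = 678 V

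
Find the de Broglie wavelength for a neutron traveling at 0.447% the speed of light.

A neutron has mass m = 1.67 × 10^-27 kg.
2.96 × 10^-13 m

Using the de Broglie relation λ = h/(mv):

v = 0.447% × c = 1.340 × 10^6 m/s

λ = h/(mv)
λ = (6.626 × 10^-34 J·s) / (1.67 × 10^-27 kg × 1.340 × 10^6 m/s)
λ = 2.96 × 10^-13 m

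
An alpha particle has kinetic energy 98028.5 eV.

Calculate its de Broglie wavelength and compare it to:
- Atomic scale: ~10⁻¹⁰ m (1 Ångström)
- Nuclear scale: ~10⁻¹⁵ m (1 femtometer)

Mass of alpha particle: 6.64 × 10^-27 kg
λ = 4.59 × 10^-14 m, which is between nuclear and atomic scales.

Using λ = h/√(2mKE):

KE = 98028.5 eV = 1.571 × 10^-14 J

λ = h/√(2mKE)
λ = (6.626 × 10^-34 J·s) / √(2 × 6.64 × 10^-27 kg × 1.571 × 10^-14 J)
λ = 4.59 × 10^-14 m

Comparison:
- Atomic scale (10⁻¹⁰ m): λ is 0.00046× this size
- Nuclear scale (10⁻¹⁵ m): λ is 46× this size

The wavelength is between nuclear and atomic scales.

This wavelength is appropriate for probing atomic structure but too large for nuclear physics experiments.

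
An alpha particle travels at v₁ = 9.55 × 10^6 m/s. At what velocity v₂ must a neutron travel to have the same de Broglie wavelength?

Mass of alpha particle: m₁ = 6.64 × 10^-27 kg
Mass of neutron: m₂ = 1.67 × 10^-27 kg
v₂ = 3.80 × 10^7 m/s

For equal de Broglie wavelengths: λ₁ = λ₂

h/(m₁v₁) = h/(m₂v₂)
m₁v₁ = m₂v₂
v₂ = v₁ · (m₁/m₂)

v₂ = 9.55 × 10^6 m/s × (6.64 × 10^-27 kg / 1.67 × 10^-27 kg)
v₂ = 3.80 × 10^7 m/s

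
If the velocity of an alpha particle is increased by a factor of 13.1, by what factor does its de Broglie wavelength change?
The wavelength decreases by a factor of 13.1.

From λ = h/(mv), the wavelength is inversely proportional to velocity:

λ ∝ 1/v

If v → 13.1v, then λ → λ/13.1

When velocity is increased by a factor of 13.1, the wavelength decreases by a factor of 13.1.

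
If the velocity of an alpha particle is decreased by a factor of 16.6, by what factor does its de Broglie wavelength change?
The wavelength increases by a factor of 16.6.

From λ = h/(mv), the wavelength is inversely proportional to velocity:

λ ∝ 1/v

If v → v/16.6, then λ → 16.6λ

When velocity is decreased by a factor of 16.6, the wavelength increases by a factor of 16.6.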